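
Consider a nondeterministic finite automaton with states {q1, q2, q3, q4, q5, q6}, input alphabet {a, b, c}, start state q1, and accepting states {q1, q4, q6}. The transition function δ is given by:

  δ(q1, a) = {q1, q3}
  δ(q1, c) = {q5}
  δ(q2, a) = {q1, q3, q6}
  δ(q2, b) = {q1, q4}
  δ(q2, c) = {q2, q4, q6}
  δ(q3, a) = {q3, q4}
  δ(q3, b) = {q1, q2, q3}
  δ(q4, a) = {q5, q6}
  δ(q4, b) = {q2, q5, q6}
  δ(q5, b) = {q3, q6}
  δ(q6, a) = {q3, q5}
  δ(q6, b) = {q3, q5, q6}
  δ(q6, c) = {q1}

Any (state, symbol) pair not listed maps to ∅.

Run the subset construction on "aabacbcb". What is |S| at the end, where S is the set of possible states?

Start in {q1}.
Read 'a': q1→{q1, q3}; now {q1, q3}.
Read 'a': q1→{q1, q3}, q3→{q3, q4}; now {q1, q3, q4}.
Read 'b': q1→∅, q3→{q1, q2, q3}, q4→{q2, q5, q6}; now {q1, q2, q3, q5, q6}.
Read 'a': q1→{q1, q3}, q2→{q1, q3, q6}, q3→{q3, q4}, q5→∅, q6→{q3, q5}; now {q1, q3, q4, q5, q6}.
Read 'c': q1→{q5}, q3→∅, q4→∅, q5→∅, q6→{q1}; now {q1, q5}.
Read 'b': q1→∅, q5→{q3, q6}; now {q3, q6}.
Read 'c': q3→∅, q6→{q1}; now {q1}.
Read 'b': q1→∅; now ∅.
That set has 0 states.

0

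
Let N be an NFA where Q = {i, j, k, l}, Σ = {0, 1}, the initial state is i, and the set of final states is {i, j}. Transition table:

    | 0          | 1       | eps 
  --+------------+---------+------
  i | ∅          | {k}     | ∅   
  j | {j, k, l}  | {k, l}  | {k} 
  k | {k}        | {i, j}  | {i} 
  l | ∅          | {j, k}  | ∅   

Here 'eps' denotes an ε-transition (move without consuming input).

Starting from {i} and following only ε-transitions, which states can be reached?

Begin with {i}.
No ε-moves leave this set, so the closure equals the set itself.

{i}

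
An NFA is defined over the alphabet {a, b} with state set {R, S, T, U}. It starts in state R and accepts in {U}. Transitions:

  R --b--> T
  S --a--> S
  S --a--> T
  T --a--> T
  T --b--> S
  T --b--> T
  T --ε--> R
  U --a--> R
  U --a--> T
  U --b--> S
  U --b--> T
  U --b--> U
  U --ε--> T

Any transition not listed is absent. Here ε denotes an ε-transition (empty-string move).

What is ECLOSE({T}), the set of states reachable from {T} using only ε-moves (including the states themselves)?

Begin with {T}.
ε-move T → R; add R.

{R, T}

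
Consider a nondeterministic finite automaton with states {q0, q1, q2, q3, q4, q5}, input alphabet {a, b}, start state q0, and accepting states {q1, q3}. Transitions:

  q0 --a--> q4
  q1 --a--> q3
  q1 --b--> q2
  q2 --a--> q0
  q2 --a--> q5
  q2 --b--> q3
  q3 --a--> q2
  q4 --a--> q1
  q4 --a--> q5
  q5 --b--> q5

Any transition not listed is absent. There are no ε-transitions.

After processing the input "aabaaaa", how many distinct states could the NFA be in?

1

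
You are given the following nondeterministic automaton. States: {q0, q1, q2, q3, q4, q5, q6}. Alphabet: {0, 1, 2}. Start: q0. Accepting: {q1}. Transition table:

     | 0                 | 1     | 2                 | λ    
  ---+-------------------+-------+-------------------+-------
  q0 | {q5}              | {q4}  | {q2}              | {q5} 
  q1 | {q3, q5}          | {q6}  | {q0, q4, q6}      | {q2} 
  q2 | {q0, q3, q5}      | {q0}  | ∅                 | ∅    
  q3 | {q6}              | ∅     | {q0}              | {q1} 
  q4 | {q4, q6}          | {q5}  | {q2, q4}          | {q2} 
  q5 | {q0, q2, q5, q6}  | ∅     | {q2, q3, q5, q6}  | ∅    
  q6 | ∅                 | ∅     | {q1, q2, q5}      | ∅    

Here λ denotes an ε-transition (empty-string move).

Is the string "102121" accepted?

No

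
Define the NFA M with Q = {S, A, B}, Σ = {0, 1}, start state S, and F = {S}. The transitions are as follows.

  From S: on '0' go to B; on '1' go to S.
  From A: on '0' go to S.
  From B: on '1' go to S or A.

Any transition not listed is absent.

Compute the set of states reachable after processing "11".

{S}

Start in {S}.
Read '1': {S} → {S}.
Read '1': {S} → {S}.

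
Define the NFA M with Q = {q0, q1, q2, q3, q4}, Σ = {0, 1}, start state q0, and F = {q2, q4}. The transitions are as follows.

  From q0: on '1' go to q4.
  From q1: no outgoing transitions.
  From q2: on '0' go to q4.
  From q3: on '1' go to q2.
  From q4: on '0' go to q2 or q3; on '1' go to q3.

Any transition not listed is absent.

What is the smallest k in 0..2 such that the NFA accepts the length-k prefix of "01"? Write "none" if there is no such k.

none

Start in {q0}.
Read '0': {q0} → ∅.
The set is empty and remains empty for the remaining 1 symbol.
No reachable set along the way intersects F.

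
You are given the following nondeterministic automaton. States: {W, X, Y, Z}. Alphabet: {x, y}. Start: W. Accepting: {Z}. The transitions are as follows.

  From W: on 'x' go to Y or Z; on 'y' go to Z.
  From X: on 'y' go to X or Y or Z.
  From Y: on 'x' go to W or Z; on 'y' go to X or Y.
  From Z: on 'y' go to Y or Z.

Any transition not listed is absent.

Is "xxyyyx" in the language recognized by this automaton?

Yes

Start in {W}.
Read 'x': {W} → {Y, Z}.
Read 'x': {Y, Z} → {W, Z}.
Read 'y': {W, Z} → {Y, Z}.
Read 'y': {Y, Z} → {X, Y, Z}.
Read 'y': {X, Y, Z} → {X, Y, Z}.
Read 'x': {X, Y, Z} → {W, Z}.
The final set {W, Z} contains the accepting state Z.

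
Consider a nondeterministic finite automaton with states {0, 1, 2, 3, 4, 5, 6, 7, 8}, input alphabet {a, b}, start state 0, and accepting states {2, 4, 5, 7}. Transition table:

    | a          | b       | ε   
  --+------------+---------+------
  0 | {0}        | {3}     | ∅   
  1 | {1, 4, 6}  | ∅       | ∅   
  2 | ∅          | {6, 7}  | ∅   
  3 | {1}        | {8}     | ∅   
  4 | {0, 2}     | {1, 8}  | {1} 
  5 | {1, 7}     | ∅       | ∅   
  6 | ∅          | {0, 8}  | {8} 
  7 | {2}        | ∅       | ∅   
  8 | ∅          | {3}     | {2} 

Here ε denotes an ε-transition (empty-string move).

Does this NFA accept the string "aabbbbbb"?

Start in {0}.
Read 'a': 0→{0}; now {0}.
Read 'a': 0→{0}; now {0}.
Read 'b': 0→{3}; now {3}.
Read 'b': 3→{8}; union {8}; ε-closure = {2, 8}.
Read 'b': 2→{6, 7}, 8→{3}; union {3, 6, 7}; ε-closure = {2, 3, 6, 7, 8}.
Read 'b': 2→{6, 7}, 3→{8}, 6→{0, 8}, 7→∅, 8→{3}; union {0, 3, 6, 7, 8}; ε-closure = {0, 2, 3, 6, 7, 8}.
Read 'b': 0→{3}, 2→{6, 7}, 3→{8}, 6→{0, 8}, 7→∅, 8→{3}; union {0, 3, 6, 7, 8}; ε-closure = {0, 2, 3, 6, 7, 8}.
Read 'b': 0→{3}, 2→{6, 7}, 3→{8}, 6→{0, 8}, 7→∅, 8→{3}; union {0, 3, 6, 7, 8}; ε-closure = {0, 2, 3, 6, 7, 8}.
The final set {0, 2, 3, 6, 7, 8} contains the accepting states 2, 7.

Yes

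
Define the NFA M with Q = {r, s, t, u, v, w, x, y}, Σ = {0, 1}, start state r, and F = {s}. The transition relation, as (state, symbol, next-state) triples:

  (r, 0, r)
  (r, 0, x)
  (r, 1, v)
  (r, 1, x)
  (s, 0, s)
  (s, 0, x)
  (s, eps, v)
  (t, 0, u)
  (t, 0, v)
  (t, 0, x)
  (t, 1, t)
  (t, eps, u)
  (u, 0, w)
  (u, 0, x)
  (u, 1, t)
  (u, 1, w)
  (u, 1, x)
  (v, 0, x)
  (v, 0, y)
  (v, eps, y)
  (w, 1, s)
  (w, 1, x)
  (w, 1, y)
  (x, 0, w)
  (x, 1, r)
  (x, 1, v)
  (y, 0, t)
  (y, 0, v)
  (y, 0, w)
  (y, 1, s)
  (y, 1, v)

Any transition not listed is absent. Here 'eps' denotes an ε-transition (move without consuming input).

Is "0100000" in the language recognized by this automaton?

No

Start in {r}.
Read '0': r→{r, x}; now {r, x}.
Read '1': r→{v, x}, x→{r, v}; union {r, v, x}; ε-closure = {r, v, x, y}.
Read '0': r→{r, x}, v→{x, y}, x→{w}, y→{t, v, w}; union {r, t, v, w, x, y}; ε-closure = {r, t, u, v, w, x, y}.
Read '0': r→{r, x}, t→{u, v, x}, u→{w, x}, v→{x, y}, w→∅, x→{w}, y→{t, v, w}; now {r, t, u, v, w, x, y}.
Read '0': r→{r, x}, t→{u, v, x}, u→{w, x}, v→{x, y}, w→∅, x→{w}, y→{t, v, w}; now {r, t, u, v, w, x, y}.
Read '0': r→{r, x}, t→{u, v, x}, u→{w, x}, v→{x, y}, w→∅, x→{w}, y→{t, v, w}; now {r, t, u, v, w, x, y}.
Read '0': r→{r, x}, t→{u, v, x}, u→{w, x}, v→{x, y}, w→∅, x→{w}, y→{t, v, w}; now {r, t, u, v, w, x, y}.
The final set {r, t, u, v, w, x, y} contains no accepting state.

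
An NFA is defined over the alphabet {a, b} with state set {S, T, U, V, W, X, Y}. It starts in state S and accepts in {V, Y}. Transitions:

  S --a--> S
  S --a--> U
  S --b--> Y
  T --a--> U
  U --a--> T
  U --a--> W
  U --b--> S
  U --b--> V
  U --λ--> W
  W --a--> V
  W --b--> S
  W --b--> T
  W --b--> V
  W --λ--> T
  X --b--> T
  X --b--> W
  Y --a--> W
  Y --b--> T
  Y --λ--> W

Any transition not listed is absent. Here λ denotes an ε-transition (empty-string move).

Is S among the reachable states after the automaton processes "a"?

Yes

Start in {S}.
Read 'a': S→{S, U}; union {S, U}; ε-closure = {S, T, U, W}.
State S is in {S, T, U, W}.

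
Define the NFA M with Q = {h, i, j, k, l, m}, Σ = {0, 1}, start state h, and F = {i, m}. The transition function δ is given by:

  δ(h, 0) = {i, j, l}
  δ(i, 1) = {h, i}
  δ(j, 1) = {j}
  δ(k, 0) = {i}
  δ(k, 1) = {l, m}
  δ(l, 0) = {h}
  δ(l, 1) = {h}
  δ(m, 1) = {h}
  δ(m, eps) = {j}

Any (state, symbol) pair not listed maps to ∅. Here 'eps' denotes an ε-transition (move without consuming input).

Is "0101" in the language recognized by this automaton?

Start in {h}.
Read '0': h→{i, j, l}; now {i, j, l}.
Read '1': i→{h, i}, j→{j}, l→{h}; now {h, i, j}.
Read '0': h→{i, j, l}, i→∅, j→∅; now {i, j, l}.
Read '1': i→{h, i}, j→{j}, l→{h}; now {h, i, j}.
The final set {h, i, j} contains the accepting state i.

Yes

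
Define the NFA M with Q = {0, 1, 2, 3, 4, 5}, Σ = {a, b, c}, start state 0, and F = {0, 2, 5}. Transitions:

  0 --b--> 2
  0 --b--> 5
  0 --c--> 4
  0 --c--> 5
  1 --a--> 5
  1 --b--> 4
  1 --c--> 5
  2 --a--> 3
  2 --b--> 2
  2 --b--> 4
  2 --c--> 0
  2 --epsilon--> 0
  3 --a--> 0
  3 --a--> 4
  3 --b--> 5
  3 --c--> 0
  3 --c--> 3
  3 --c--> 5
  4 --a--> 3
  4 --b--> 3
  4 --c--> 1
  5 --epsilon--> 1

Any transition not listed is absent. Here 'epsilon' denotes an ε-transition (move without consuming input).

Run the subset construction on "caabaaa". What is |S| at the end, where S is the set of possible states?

Start in {0}.
Read 'c': {0} → {1, 4, 5}.
Read 'a': {1, 4, 5} → {1, 3, 5}.
Read 'a': {1, 3, 5} → {0, 1, 4, 5}.
Read 'b': {0, 1, 4, 5} → {0, 1, 2, 3, 4, 5}.
Read 'a': {0, 1, 2, 3, 4, 5} → {0, 1, 3, 4, 5}.
Read 'a': {0, 1, 3, 4, 5} → {0, 1, 3, 4, 5}.
Read 'a': {0, 1, 3, 4, 5} → {0, 1, 3, 4, 5}.
That set has 5 states.

5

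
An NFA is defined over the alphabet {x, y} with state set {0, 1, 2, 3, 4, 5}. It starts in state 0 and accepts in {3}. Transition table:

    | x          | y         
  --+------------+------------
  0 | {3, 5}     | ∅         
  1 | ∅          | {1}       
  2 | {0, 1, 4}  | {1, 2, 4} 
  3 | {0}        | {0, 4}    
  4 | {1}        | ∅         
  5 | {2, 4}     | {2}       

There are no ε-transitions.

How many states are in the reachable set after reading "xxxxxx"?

6

Start in {0}.
Read 'x': {0} → {3, 5}.
Read 'x': {3, 5} → {0, 2, 4}.
Read 'x': {0, 2, 4} → {0, 1, 3, 4, 5}.
Read 'x': {0, 1, 3, 4, 5} → {0, 1, 2, 3, 4, 5}.
Read 'x': {0, 1, 2, 3, 4, 5} → {0, 1, 2, 3, 4, 5}.
Read 'x': {0, 1, 2, 3, 4, 5} → {0, 1, 2, 3, 4, 5}.
That set has 6 states.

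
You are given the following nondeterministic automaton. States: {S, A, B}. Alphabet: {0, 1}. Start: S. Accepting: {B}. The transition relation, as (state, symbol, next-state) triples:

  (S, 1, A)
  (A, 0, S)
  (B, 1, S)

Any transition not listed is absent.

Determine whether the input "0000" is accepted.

No

Start in {S}.
Read '0': S→∅; now ∅.
The set is empty and remains empty for the remaining 3 symbols.
The final set ∅ contains no accepting state.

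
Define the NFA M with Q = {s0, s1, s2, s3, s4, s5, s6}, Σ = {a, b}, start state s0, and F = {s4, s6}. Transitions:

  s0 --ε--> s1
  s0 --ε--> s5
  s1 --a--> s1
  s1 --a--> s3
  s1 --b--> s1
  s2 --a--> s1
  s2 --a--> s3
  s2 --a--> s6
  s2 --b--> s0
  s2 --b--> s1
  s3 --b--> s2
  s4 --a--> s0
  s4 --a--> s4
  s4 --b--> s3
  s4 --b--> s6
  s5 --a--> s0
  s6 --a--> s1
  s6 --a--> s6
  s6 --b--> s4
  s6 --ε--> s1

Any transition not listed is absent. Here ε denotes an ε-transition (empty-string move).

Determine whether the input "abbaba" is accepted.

Start: ε-closure({s0}) = {s0, s1, s5}.
Read 'a': s0→∅, s1→{s1, s3}, s5→{s0}; union {s0, s1, s3}; ε-closure = {s0, s1, s3, s5}.
Read 'b': s0→∅, s1→{s1}, s3→{s2}, s5→∅; now {s1, s2}.
Read 'b': s1→{s1}, s2→{s0, s1}; union {s0, s1}; ε-closure = {s0, s1, s5}.
Read 'a': s0→∅, s1→{s1, s3}, s5→{s0}; union {s0, s1, s3}; ε-closure = {s0, s1, s3, s5}.
Read 'b': s0→∅, s1→{s1}, s3→{s2}, s5→∅; now {s1, s2}.
Read 'a': s1→{s1, s3}, s2→{s1, s3, s6}; now {s1, s3, s6}.
The final set {s1, s3, s6} contains the accepting state s6.

Yes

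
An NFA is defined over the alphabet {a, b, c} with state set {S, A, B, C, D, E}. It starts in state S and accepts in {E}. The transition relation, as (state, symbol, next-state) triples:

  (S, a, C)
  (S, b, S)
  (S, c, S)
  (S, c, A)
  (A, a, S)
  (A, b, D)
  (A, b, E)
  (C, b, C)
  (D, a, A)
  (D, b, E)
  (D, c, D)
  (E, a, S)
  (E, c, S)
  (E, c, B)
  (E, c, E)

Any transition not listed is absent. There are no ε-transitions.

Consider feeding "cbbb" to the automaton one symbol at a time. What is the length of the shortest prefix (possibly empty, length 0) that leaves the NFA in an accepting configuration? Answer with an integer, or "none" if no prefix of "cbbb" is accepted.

2

Start in {S}.
Read 'c': S→{S, A}; now {S, A}.
Read 'b': S→{S}, A→{D, E}; now {S, D, E}.
None of the earlier sets intersect F, but {S, D, E} does.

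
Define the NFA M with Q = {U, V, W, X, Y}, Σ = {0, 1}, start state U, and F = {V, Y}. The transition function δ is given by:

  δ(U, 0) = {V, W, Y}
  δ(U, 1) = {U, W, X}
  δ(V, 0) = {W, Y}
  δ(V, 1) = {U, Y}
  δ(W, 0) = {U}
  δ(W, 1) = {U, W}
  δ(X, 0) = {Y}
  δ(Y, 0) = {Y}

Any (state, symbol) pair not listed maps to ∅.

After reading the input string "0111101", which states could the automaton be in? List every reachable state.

Start in {U}.
Read '0': {U} → {V, W, Y}.
Read '1': {V, W, Y} → {U, W, Y}.
Read '1': {U, W, Y} → {U, W, X}.
Read '1': {U, W, X} → {U, W, X}.
Read '1': {U, W, X} → {U, W, X}.
Read '0': {U, W, X} → {U, V, W, Y}.
Read '1': {U, V, W, Y} → {U, W, X, Y}.

{U, W, X, Y}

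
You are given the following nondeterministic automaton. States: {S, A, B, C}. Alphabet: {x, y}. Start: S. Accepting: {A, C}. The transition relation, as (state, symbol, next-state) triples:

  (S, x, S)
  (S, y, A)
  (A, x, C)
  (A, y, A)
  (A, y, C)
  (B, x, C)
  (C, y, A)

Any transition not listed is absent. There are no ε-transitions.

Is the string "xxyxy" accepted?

Yes

Start in {S}.
Read 'x': S→{S}; now {S}.
Read 'x': S→{S}; now {S}.
Read 'y': S→{A}; now {A}.
Read 'x': A→{C}; now {C}.
Read 'y': C→{A}; now {A}.
The final set {A} contains the accepting state A.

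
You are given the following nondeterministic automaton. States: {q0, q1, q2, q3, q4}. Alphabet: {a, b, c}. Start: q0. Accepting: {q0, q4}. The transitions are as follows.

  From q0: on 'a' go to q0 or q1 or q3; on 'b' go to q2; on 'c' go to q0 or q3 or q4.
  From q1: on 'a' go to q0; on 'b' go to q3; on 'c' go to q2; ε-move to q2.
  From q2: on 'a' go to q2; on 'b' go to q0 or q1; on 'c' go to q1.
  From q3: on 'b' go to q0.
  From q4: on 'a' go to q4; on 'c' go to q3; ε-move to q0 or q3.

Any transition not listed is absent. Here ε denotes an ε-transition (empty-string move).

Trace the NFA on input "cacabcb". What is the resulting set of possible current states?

{q0, q1, q2, q3}

Start in {q0}.
Read 'c': q0→{q0, q3, q4}; now {q0, q3, q4}.
Read 'a': q0→{q0, q1, q3}, q3→∅, q4→{q4}; union {q0, q1, q3, q4}; ε-closure = {q0, q1, q2, q3, q4}.
Read 'c': q0→{q0, q3, q4}, q1→{q2}, q2→{q1}, q3→∅, q4→{q3}; now {q0, q1, q2, q3, q4}.
Read 'a': q0→{q0, q1, q3}, q1→{q0}, q2→{q2}, q3→∅, q4→{q4}; now {q0, q1, q2, q3, q4}.
Read 'b': q0→{q2}, q1→{q3}, q2→{q0, q1}, q3→{q0}, q4→∅; now {q0, q1, q2, q3}.
Read 'c': q0→{q0, q3, q4}, q1→{q2}, q2→{q1}, q3→∅; now {q0, q1, q2, q3, q4}.
Read 'b': q0→{q2}, q1→{q3}, q2→{q0, q1}, q3→{q0}, q4→∅; now {q0, q1, q2, q3}.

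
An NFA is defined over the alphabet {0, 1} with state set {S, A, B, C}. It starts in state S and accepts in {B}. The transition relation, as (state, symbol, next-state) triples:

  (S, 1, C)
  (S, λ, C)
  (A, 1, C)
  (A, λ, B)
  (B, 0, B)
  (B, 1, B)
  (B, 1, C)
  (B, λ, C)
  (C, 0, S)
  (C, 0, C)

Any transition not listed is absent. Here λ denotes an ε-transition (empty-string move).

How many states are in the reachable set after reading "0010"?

Start: ε-closure({S}) = {S, C}.
Read '0': {S, C} → {S, C}.
Read '0': {S, C} → {S, C}.
Read '1': {S, C} → {C}.
Read '0': {C} → {S, C}.
That set has 2 states.

2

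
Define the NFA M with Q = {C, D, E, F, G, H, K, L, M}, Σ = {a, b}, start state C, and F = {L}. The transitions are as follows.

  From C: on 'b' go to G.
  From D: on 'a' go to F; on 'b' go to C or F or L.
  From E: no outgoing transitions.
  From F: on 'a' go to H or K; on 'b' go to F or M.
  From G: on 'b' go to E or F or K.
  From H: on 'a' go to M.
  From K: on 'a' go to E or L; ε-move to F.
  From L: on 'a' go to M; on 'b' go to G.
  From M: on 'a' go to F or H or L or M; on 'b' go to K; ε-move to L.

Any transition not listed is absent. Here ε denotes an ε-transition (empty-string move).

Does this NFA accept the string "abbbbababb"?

No

Start in {C}.
Read 'a': {C} → ∅.
The set is empty and remains empty for the remaining 9 symbols.
The final set ∅ contains no accepting state.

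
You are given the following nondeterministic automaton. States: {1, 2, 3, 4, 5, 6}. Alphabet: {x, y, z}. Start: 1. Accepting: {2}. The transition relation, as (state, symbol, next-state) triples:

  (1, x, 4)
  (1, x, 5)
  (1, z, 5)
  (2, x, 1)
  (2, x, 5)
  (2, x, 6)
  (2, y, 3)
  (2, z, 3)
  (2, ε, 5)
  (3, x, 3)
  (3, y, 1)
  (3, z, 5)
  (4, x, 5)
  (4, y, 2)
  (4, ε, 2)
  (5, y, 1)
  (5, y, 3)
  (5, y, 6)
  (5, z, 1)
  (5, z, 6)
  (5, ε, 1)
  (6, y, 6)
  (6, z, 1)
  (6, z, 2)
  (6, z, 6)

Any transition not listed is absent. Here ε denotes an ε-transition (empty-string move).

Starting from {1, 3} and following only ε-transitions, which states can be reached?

Begin with {1, 3}.
No ε-moves leave this set, so the closure equals the set itself.

{1, 3}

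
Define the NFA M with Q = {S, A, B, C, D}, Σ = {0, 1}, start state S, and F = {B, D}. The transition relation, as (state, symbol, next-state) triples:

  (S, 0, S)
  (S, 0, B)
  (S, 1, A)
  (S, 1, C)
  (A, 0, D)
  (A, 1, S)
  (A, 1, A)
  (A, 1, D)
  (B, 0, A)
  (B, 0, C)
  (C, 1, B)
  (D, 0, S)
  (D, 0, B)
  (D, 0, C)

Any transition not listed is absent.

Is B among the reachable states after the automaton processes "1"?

Start in {S}.
Read '1': S→{A, C}; now {A, C}.
State B is not in {A, C}.

No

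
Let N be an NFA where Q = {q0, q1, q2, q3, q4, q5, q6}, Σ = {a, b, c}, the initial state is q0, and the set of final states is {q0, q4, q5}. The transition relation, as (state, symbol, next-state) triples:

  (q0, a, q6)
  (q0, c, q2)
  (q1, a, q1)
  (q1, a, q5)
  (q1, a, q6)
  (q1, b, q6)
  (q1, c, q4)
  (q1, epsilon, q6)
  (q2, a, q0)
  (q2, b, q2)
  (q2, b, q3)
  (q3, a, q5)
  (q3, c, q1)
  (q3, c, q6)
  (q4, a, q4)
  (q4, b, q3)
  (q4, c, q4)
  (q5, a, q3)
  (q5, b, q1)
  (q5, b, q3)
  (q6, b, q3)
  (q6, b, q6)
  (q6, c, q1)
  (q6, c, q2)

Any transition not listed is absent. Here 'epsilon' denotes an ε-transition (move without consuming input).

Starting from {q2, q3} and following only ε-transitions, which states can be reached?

Begin with {q2, q3}.
No ε-moves leave this set, so the closure equals the set itself.

{q2, q3}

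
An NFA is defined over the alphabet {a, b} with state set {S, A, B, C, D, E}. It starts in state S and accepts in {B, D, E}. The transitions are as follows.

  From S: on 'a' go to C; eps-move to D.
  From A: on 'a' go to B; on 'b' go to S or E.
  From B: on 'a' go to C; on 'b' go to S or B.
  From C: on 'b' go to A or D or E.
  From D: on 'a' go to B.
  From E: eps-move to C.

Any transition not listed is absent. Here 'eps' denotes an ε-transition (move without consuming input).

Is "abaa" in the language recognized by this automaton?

No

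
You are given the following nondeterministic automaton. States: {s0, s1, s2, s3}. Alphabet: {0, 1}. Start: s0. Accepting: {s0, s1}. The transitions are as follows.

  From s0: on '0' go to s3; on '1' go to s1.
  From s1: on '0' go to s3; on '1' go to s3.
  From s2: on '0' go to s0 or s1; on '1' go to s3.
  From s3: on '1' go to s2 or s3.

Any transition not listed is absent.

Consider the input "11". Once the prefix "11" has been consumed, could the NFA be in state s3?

Yes

Start in {s0}.
Read '1': {s0} → {s1}.
Read '1': {s1} → {s3}.
State s3 is in {s3}.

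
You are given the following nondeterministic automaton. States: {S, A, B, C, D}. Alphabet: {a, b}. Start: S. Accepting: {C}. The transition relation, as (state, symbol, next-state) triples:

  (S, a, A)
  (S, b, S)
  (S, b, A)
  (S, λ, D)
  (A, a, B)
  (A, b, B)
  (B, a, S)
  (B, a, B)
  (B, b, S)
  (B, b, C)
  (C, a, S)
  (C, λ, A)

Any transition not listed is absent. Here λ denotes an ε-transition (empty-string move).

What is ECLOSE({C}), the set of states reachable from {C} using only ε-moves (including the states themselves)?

{A, C}

Begin with {C}.
ε-move C → A; add A.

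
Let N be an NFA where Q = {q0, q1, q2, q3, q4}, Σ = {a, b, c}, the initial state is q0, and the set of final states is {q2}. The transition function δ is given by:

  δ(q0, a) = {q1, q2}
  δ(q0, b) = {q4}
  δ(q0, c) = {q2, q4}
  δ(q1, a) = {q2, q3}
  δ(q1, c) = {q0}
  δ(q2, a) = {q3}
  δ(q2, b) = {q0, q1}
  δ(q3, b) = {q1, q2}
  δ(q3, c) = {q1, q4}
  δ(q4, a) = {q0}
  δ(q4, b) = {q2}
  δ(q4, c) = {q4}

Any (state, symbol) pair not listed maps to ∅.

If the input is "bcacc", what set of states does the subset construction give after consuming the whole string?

{q4}

Start in {q0}.
Read 'b': {q0} → {q4}.
Read 'c': {q4} → {q4}.
Read 'a': {q4} → {q0}.
Read 'c': {q0} → {q2, q4}.
Read 'c': {q2, q4} → {q4}.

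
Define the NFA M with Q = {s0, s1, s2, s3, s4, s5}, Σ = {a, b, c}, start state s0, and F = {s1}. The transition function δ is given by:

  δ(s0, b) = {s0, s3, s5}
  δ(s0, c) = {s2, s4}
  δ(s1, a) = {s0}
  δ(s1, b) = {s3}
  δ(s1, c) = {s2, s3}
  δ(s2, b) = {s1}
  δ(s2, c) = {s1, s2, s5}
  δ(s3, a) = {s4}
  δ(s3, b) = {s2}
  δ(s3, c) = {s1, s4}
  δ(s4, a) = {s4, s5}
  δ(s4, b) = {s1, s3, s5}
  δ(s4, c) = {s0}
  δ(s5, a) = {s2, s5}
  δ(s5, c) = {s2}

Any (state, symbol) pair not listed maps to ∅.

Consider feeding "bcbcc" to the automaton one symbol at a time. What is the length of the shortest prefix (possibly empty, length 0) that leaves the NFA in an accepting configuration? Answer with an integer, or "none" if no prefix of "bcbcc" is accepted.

Start in {s0}.
Read 'b': {s0} → {s0, s3, s5}.
Read 'c': {s0, s3, s5} → {s1, s2, s4}.
None of the earlier sets intersect F, but {s1, s2, s4} does.

2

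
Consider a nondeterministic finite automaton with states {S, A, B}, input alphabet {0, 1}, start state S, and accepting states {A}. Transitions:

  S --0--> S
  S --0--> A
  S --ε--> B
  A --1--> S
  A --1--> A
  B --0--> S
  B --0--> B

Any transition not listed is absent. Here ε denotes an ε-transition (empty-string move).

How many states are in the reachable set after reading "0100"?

Start: ε-closure({S}) = {S, B}.
Read '0': S→{S, A}, B→{S, B}; now {S, A, B}.
Read '1': S→∅, A→{S, A}, B→∅; union {S, A}; ε-closure = {S, A, B}.
Read '0': S→{S, A}, A→∅, B→{S, B}; now {S, A, B}.
Read '0': S→{S, A}, A→∅, B→{S, B}; now {S, A, B}.
That set has 3 states.

3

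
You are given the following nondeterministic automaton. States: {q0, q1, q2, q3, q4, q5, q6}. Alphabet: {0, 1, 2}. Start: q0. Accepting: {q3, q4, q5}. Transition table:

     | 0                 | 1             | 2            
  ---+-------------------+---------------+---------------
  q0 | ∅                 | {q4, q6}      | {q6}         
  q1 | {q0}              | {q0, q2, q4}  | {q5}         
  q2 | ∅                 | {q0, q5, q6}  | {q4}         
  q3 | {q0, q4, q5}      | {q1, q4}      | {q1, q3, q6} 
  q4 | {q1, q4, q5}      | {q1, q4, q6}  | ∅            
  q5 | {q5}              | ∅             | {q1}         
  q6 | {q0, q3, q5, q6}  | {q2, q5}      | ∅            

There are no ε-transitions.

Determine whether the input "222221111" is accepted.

Start in {q0}.
Read '2': {q0} → {q6}.
Read '2': {q6} → ∅.
The set is empty and remains empty for the remaining 7 symbols.
The final set ∅ contains no accepting state.

No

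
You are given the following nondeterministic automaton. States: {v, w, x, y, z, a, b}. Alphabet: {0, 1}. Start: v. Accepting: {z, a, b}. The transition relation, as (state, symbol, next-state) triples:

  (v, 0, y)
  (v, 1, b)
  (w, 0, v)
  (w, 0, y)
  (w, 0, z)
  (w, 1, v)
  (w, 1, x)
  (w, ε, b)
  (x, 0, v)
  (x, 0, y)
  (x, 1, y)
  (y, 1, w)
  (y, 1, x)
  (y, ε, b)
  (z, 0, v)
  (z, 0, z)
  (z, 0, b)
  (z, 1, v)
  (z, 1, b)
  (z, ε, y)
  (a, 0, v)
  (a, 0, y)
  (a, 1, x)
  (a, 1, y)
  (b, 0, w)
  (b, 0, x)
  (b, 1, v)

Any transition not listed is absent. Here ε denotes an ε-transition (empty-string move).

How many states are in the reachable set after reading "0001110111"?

5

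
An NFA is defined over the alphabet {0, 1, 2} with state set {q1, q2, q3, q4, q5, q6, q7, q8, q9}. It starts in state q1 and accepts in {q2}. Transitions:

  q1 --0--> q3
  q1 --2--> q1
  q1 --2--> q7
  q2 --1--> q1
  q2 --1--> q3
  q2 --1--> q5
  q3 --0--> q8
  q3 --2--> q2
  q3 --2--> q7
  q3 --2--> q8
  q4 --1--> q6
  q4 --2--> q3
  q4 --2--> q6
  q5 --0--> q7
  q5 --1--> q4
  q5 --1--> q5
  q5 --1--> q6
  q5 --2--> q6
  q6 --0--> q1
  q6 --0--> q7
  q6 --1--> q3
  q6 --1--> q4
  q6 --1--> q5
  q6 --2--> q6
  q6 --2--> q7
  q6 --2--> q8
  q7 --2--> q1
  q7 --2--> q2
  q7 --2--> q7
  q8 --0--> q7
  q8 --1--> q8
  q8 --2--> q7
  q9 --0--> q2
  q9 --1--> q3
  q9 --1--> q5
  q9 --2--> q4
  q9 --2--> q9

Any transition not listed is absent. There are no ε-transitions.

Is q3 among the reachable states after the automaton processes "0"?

Start in {q1}.
Read '0': q1→{q3}; now {q3}.
State q3 is in {q3}.

Yes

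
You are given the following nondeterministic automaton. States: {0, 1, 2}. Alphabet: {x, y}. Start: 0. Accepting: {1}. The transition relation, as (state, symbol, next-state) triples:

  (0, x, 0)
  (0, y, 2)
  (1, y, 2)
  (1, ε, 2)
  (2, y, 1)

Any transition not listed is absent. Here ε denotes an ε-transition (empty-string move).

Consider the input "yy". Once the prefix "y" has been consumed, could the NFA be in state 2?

Start in {0}.
Read 'y': {0} → {2}.
State 2 is in {2}.

Yes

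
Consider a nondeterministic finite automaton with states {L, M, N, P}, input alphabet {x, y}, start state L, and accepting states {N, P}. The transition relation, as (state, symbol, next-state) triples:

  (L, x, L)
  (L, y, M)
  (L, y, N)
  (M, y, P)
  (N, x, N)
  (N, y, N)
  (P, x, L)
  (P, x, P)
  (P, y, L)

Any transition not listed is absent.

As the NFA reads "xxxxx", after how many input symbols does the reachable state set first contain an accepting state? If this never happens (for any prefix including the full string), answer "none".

Start in {L}.
Read 'x': {L} → {L}.
Read 'x': {L} → {L}.
Read 'x': {L} → {L}.
Read 'x': {L} → {L}.
Read 'x': {L} → {L}.
No reachable set along the way intersects F.

none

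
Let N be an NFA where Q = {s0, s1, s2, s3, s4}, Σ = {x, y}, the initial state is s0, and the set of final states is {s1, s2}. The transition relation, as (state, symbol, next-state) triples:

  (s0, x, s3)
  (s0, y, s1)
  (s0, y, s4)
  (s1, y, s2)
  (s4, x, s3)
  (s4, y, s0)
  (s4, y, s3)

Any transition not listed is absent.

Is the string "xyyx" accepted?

Start in {s0}.
Read 'x': s0→{s3}; now {s3}.
Read 'y': s3→∅; now ∅.
The set is empty and remains empty for the remaining 2 symbols.
The final set ∅ contains no accepting state.

No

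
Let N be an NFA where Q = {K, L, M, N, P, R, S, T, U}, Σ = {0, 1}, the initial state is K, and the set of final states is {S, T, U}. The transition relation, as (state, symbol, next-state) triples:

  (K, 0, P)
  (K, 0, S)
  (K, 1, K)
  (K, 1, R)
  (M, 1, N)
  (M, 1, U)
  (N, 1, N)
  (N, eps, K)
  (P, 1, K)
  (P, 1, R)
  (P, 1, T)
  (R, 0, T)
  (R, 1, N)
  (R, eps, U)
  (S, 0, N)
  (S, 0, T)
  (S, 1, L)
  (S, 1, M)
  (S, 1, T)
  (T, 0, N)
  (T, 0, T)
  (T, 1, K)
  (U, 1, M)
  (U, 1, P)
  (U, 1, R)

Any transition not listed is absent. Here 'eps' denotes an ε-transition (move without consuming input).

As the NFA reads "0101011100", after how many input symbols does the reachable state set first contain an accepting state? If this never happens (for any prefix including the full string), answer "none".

1

Start in {K}.
Read '0': {K} → {P, S}.
None of the earlier sets intersect F, but {P, S} does.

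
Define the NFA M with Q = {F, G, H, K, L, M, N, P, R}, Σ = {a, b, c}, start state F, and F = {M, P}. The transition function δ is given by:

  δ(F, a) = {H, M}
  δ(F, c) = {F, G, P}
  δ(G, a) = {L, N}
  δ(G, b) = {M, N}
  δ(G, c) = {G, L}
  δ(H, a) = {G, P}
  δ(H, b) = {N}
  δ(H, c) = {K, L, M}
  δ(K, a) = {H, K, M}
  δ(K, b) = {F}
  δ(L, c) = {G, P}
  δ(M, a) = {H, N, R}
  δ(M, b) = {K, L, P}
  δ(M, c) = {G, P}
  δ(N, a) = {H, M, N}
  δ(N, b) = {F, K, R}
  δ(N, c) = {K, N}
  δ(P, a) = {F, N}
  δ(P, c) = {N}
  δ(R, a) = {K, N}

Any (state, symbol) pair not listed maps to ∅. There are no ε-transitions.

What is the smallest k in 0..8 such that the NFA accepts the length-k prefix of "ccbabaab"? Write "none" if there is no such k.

Start in {F}.
Read 'c': F→{F, G, P}; now {F, G, P}.
None of the earlier sets intersect F, but {F, G, P} does.

1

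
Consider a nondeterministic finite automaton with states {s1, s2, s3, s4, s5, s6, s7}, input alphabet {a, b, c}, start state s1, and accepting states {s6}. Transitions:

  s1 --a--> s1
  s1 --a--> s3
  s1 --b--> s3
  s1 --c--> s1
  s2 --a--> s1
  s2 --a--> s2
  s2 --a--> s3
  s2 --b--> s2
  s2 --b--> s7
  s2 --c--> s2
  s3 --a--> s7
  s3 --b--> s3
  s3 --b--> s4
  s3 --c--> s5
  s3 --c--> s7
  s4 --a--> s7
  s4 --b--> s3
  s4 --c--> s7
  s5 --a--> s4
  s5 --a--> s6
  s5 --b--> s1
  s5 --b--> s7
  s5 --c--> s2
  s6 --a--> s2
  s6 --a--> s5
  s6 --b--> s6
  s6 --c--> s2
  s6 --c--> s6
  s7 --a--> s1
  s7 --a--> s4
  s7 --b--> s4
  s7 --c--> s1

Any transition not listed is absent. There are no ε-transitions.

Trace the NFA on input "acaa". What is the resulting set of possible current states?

Start in {s1}.
Read 'a': s1→{s1, s3}; now {s1, s3}.
Read 'c': s1→{s1}, s3→{s5, s7}; now {s1, s5, s7}.
Read 'a': s1→{s1, s3}, s5→{s4, s6}, s7→{s1, s4}; now {s1, s3, s4, s6}.
Read 'a': s1→{s1, s3}, s3→{s7}, s4→{s7}, s6→{s2, s5}; now {s1, s2, s3, s5, s7}.

{s1, s2, s3, s5, s7}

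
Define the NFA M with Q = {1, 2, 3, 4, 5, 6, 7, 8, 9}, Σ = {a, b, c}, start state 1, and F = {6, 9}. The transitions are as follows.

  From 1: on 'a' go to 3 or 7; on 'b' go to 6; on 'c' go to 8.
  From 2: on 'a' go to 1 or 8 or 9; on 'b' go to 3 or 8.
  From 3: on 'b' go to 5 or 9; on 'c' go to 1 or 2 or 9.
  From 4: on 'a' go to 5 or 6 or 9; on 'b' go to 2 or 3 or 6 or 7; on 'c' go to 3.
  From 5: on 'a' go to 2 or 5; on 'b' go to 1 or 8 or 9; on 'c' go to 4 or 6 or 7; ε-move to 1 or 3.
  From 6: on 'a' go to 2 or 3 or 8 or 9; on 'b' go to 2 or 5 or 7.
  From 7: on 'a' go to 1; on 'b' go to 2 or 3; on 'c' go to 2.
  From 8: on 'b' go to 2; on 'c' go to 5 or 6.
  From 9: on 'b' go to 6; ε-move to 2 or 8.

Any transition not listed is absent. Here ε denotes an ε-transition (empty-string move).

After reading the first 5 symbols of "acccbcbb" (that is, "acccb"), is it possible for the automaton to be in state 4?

No

Start in {1}.
Read 'a': 1→{3, 7}; now {3, 7}.
Read 'c': 3→{1, 2, 9}, 7→{2}; union {1, 2, 9}; ε-closure = {1, 2, 8, 9}.
Read 'c': 1→{8}, 2→∅, 8→{5, 6}, 9→∅; union {5, 6, 8}; ε-closure = {1, 3, 5, 6, 8}.
Read 'c': 1→{8}, 3→{1, 2, 9}, 5→{4, 6, 7}, 6→∅, 8→{5, 6}; union {1, 2, 4, 5, 6, 7, 8, 9}; ε-closure = {1, 2, 3, 4, 5, 6, 7, 8, 9}.
Read 'b': 1→{6}, 2→{3, 8}, 3→{5, 9}, 4→{2, 3, 6, 7}, 5→{1, 8, 9}, 6→{2, 5, 7}, 7→{2, 3}, 8→{2}, 9→{6}; now {1, 2, 3, 5, 6, 7, 8, 9}.
State 4 is not in {1, 2, 3, 5, 6, 7, 8, 9}.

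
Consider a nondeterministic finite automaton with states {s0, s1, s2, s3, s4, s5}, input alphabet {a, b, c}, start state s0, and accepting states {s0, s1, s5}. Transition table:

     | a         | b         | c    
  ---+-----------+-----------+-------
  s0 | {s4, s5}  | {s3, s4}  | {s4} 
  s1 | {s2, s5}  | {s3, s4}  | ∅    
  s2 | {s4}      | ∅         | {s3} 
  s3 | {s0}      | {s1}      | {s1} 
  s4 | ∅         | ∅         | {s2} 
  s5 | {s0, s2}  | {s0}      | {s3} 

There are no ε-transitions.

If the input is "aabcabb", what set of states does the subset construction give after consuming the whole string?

{s3, s4}

Start in {s0}.
Read 'a': s0→{s4, s5}; now {s4, s5}.
Read 'a': s4→∅, s5→{s0, s2}; now {s0, s2}.
Read 'b': s0→{s3, s4}, s2→∅; now {s3, s4}.
Read 'c': s3→{s1}, s4→{s2}; now {s1, s2}.
Read 'a': s1→{s2, s5}, s2→{s4}; now {s2, s4, s5}.
Read 'b': s2→∅, s4→∅, s5→{s0}; now {s0}.
Read 'b': s0→{s3, s4}; now {s3, s4}.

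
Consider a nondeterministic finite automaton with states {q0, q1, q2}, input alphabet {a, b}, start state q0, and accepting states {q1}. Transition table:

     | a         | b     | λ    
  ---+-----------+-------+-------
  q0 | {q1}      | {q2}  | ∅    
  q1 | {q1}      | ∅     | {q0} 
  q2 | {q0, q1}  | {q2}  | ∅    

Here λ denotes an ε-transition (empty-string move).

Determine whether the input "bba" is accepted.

Start in {q0}.
Read 'b': {q0} → {q2}.
Read 'b': {q2} → {q2}.
Read 'a': {q2} → {q0, q1}.
The final set {q0, q1} contains the accepting state q1.

Yes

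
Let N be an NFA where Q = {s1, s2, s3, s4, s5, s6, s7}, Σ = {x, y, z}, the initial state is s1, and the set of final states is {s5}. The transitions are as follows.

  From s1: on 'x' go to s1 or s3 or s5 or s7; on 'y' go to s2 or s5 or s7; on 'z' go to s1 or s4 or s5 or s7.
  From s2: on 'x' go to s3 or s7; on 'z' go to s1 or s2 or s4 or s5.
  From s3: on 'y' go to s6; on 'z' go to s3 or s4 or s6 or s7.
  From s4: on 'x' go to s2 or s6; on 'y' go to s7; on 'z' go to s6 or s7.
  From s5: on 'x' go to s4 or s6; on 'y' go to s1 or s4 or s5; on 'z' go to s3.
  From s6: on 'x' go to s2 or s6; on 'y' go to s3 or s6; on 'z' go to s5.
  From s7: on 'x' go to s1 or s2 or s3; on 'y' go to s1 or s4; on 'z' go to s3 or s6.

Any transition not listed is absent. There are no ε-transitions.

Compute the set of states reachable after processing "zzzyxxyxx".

{s1, s2, s3, s4, s5, s6, s7}

Start in {s1}.
Read 'z': {s1} → {s1, s4, s5, s7}.
Read 'z': {s1, s4, s5, s7} → {s1, s3, s4, s5, s6, s7}.
Read 'z': {s1, s3, s4, s5, s6, s7} → {s1, s3, s4, s5, s6, s7}.
Read 'y': {s1, s3, s4, s5, s6, s7} → {s1, s2, s3, s4, s5, s6, s7}.
Read 'x': {s1, s2, s3, s4, s5, s6, s7} → {s1, s2, s3, s4, s5, s6, s7}.
Read 'x': {s1, s2, s3, s4, s5, s6, s7} → {s1, s2, s3, s4, s5, s6, s7}.
Read 'y': {s1, s2, s3, s4, s5, s6, s7} → {s1, s2, s3, s4, s5, s6, s7}.
Read 'x': {s1, s2, s3, s4, s5, s6, s7} → {s1, s2, s3, s4, s5, s6, s7}.
Read 'x': {s1, s2, s3, s4, s5, s6, s7} → {s1, s2, s3, s4, s5, s6, s7}.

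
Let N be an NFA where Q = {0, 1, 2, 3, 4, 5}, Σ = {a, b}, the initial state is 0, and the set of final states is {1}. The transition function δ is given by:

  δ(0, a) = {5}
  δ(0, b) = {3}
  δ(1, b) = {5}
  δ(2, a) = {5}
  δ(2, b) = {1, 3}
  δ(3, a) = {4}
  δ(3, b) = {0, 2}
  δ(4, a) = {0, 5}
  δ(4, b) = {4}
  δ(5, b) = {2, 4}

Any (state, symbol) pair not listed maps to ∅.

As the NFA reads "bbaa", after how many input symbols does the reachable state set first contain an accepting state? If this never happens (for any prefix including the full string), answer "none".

none

Start in {0}.
Read 'b': 0→{3}; now {3}.
Read 'b': 3→{0, 2}; now {0, 2}.
Read 'a': 0→{5}, 2→{5}; now {5}.
Read 'a': 5→∅; now ∅.
No reachable set along the way intersects F.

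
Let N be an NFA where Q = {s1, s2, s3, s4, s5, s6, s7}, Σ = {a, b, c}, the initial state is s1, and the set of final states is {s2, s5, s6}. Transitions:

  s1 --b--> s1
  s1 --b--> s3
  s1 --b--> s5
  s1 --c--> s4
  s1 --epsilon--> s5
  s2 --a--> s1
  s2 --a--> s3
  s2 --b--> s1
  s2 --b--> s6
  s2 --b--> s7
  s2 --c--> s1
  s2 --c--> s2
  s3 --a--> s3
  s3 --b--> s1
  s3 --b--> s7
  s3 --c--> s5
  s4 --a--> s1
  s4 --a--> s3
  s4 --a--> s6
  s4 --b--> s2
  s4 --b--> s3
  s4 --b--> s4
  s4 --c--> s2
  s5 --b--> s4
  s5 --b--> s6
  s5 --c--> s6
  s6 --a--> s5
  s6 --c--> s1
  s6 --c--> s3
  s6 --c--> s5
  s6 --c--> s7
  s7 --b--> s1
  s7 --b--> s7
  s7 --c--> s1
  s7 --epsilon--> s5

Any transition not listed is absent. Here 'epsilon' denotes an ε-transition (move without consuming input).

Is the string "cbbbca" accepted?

Yes

Start: ε-closure({s1}) = {s1, s5}.
Read 'c': {s1, s5} → {s4, s6}.
Read 'b': {s4, s6} → {s2, s3, s4}.
Read 'b': {s2, s3, s4} → {s1, s2, s3, s4, s5, s6, s7}.
Read 'b': {s1, s2, s3, s4, s5, s6, s7} → {s1, s2, s3, s4, s5, s6, s7}.
Read 'c': {s1, s2, s3, s4, s5, s6, s7} → {s1, s2, s3, s4, s5, s6, s7}.
Read 'a': {s1, s2, s3, s4, s5, s6, s7} → {s1, s3, s5, s6}.
The final set {s1, s3, s5, s6} contains the accepting states s5, s6.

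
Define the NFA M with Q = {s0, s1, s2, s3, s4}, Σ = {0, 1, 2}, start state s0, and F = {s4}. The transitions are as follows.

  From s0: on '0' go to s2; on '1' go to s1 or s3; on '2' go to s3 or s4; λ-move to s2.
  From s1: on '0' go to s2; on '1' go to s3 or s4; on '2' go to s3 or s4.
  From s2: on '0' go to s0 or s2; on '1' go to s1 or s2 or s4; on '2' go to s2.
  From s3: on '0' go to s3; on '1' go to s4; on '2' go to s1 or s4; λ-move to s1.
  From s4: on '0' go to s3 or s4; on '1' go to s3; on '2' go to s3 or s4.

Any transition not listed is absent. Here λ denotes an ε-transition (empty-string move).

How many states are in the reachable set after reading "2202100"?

Start: ε-closure({s0}) = {s0, s2}.
Read '2': {s0, s2} → {s1, s2, s3, s4}.
Read '2': {s1, s2, s3, s4} → {s1, s2, s3, s4}.
Read '0': {s1, s2, s3, s4} → {s0, s1, s2, s3, s4}.
Read '2': {s0, s1, s2, s3, s4} → {s1, s2, s3, s4}.
Read '1': {s1, s2, s3, s4} → {s1, s2, s3, s4}.
Read '0': {s1, s2, s3, s4} → {s0, s1, s2, s3, s4}.
Read '0': {s0, s1, s2, s3, s4} → {s0, s1, s2, s3, s4}.
That set has 5 states.

5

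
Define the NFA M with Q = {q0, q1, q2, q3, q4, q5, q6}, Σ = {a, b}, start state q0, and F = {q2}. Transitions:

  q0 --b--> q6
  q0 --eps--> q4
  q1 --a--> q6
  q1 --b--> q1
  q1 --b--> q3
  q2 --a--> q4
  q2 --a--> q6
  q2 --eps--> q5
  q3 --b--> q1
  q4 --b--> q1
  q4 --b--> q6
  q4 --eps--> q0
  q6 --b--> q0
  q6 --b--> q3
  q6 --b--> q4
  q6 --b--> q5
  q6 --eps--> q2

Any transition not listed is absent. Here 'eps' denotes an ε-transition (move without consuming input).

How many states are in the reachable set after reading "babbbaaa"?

Start: ε-closure({q0}) = {q0, q4}.
Read 'b': q0→{q6}, q4→{q1, q6}; union {q1, q6}; ε-closure = {q1, q2, q5, q6}.
Read 'a': q1→{q6}, q2→{q4, q6}, q5→∅, q6→∅; union {q4, q6}; ε-closure = {q0, q2, q4, q5, q6}.
Read 'b': q0→{q6}, q2→∅, q4→{q1, q6}, q5→∅, q6→{q0, q3, q4, q5}; union {q0, q1, q3, q4, q5, q6}; ε-closure = {q0, q1, q2, q3, q4, q5, q6}.
Read 'b': q0→{q6}, q1→{q1, q3}, q2→∅, q3→{q1}, q4→{q1, q6}, q5→∅, q6→{q0, q3, q4, q5}; union {q0, q1, q3, q4, q5, q6}; ε-closure = {q0, q1, q2, q3, q4, q5, q6}.
Read 'b': q0→{q6}, q1→{q1, q3}, q2→∅, q3→{q1}, q4→{q1, q6}, q5→∅, q6→{q0, q3, q4, q5}; union {q0, q1, q3, q4, q5, q6}; ε-closure = {q0, q1, q2, q3, q4, q5, q6}.
Read 'a': q0→∅, q1→{q6}, q2→{q4, q6}, q3→∅, q4→∅, q5→∅, q6→∅; union {q4, q6}; ε-closure = {q0, q2, q4, q5, q6}.
Read 'a': q0→∅, q2→{q4, q6}, q4→∅, q5→∅, q6→∅; union {q4, q6}; ε-closure = {q0, q2, q4, q5, q6}.
Read 'a': q0→∅, q2→{q4, q6}, q4→∅, q5→∅, q6→∅; union {q4, q6}; ε-closure = {q0, q2, q4, q5, q6}.
That set has 5 states.

5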